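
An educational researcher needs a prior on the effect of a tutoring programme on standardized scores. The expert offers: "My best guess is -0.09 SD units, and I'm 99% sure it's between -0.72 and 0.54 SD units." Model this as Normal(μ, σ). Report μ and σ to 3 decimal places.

A symmetric 99% interval runs μ ± z·σ with z = 2.576.
Half-width = 0.63, so σ = 0.63/2.576 = 0.245.
μ is the stated best guess, -0.090.

μ = -0.090, σ = 0.245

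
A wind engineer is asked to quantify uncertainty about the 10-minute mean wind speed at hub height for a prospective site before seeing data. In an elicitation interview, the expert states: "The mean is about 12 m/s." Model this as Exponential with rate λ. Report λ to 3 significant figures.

λ ≈ 0.0833

Exponential mean = 1/λ, so λ = 1/12.0 = 0.0833.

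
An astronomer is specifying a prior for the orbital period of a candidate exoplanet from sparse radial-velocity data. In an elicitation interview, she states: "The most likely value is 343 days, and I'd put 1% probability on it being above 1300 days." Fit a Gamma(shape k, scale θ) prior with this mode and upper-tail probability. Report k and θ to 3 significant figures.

Gamma(k,θ) with k>1 has mode (k−1)θ, so θ = 343/(k−1).
Need P(X < 1300) = 0.99 with θ tied to k this way. Start at k = 2, θ = 343: P(X<1300) ≈ 0.892.
Too low — raise k to concentrate. Iterating converges to k ≈ 3.39.
Then θ = 343/(3.39−1) ≈ 144.

k ≈ 3.39, θ ≈ 144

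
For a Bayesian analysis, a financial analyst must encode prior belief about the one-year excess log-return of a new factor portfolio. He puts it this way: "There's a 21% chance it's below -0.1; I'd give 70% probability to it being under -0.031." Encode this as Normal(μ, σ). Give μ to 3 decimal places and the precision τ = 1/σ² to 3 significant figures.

The p-quantile of Normal(μ,σ) is μ + z_p·σ, with z_{0.21} = -0.8064 and z_{0.7} = 0.5244.
Eliminate σ: μ = (z₂·x₁ − z₁·x₂)/(z₂ − z₁) = (0.5244·-0.1 − (-0.8064)·-0.031)/1.331 = -0.058.
Then σ = (x₂ − x₁)/(z₂ − z₁) = (-0.031 − -0.1)/1.331 = 0.052.
Precision τ = 1/σ² = 1/0.05185² = 372.

μ = -0.058, τ = 372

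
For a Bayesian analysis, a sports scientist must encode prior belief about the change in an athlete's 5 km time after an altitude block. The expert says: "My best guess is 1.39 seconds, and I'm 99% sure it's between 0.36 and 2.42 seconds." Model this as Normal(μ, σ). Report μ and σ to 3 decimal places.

μ = 1.390, σ = 0.400

A symmetric 99% interval runs μ ± z·σ with z = 2.576.
Half-width = 1.03, so σ = 1.03/2.576 = 0.400.
μ is the stated best guess, 1.390.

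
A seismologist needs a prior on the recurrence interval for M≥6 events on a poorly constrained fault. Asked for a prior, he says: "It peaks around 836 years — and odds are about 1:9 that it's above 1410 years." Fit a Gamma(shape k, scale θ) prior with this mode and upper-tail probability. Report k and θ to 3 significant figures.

k ≈ 7.92, θ ≈ 121

Gamma(k,θ) with k>1 has mode (k−1)θ, so θ = 836/(k−1).
Need P(X < 1410) = 0.9 with θ tied to k this way. Start at k = 2, θ = 836: P(X<1410) ≈ 0.503.
Too low — raise k to concentrate. Iterating converges to k ≈ 7.92.
Then θ = 836/(7.92−1) ≈ 121.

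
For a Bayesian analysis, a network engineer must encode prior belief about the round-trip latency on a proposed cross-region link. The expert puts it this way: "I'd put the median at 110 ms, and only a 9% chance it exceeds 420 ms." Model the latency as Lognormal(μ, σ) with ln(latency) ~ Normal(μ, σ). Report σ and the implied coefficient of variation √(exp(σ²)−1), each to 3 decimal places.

If T ~ Lognormal(μ,σ) then ln T ~ Normal(μ,σ), so the p-quantile of ln T is μ + z_p·σ.
ln(110) = 4.7 and ln(420) = 6.04; z_{0.5} = 0, z_{0.91} = 1.341.
σ = (6.04 − 4.7)/(1.341 − (0)) = 0.999.
μ = 4.7 − (0)·0.999 = 4.700.
CV = √(exp(σ²)−1) = √(exp(0.9985)−1) = 1.309.

σ ≈ 0.999, CV ≈ 1.309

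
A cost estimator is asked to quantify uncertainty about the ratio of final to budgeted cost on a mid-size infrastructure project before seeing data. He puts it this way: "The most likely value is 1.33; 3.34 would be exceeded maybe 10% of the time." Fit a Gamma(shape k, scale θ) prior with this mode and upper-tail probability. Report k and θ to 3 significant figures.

Gamma(k,θ) with k>1 has mode (k−1)θ, so θ = 1.33/(k−1).
Need P(X < 3.34) = 0.9 with θ tied to k this way. Start at k = 2, θ = 1.33: P(X<3.34) ≈ 0.715.
Too low — raise k to concentrate. Iterating converges to k ≈ 3.26.
Then θ = 1.33/(3.26−1) ≈ 0.587.

k ≈ 3.26, θ ≈ 0.587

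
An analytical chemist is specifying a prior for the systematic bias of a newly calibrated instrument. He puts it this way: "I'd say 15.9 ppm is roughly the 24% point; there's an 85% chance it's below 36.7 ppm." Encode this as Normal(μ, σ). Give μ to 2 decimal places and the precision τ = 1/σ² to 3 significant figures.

μ = 24.33, τ = 0.00702

The p-quantile of Normal(μ,σ) is μ + z_p·σ, with z_{0.24} = -0.7063 and z_{0.85} = 1.036.
Eliminate σ: μ = (z₂·x₁ − z₁·x₂)/(z₂ − z₁) = (1.036·15.9 − (-0.7063)·36.7)/1.743 = 24.33.
Then σ = (x₂ − x₁)/(z₂ − z₁) = (36.7 − 15.9)/1.743 = 11.94.
Precision τ = 1/σ² = 1/11.94² = 0.00702.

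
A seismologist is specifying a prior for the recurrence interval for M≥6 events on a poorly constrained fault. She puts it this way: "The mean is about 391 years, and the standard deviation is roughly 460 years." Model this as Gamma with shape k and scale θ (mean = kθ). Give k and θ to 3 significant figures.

k ≈ 0.722, θ ≈ 541

For Gamma(k, scale θ): mean = kθ, variance = kθ², so CV = 1/√k.
CV = SD/mean = 460/391 = 1.176, hence k = 1/CV² = 0.722.
Then θ = mean/k = 391/0.722 = 541.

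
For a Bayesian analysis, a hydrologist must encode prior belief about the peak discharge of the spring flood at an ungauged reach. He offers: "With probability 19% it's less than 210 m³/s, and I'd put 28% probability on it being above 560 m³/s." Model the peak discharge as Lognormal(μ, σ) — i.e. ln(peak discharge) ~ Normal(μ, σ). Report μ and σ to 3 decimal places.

If T ~ Lognormal(μ,σ) then ln T ~ Normal(μ,σ), so the p-quantile of ln T is μ + z_p·σ.
ln(210) = 5.347 and ln(560) = 6.328; z_{0.19} = -0.8779, z_{0.72} = 0.5828.
σ = (6.328 − 5.347)/(0.5828 − (-0.8779)) = 0.671.
μ = 5.347 − (-0.8779)·0.671 = 5.937.

μ ≈ 5.937, σ ≈ 0.671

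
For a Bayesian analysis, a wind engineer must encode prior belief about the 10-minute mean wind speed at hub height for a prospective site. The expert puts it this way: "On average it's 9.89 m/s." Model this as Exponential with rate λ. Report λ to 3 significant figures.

λ ≈ 0.101

Exponential mean = 1/λ, so λ = 1/9.89 = 0.101.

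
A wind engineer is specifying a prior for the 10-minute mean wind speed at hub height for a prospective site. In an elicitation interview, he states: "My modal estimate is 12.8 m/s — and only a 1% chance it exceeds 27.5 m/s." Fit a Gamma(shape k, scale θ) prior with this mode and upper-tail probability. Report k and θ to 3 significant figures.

Gamma(k,θ) with k>1 has mode (k−1)θ, so θ = 12.8/(k−1).
Need P(X < 27.5) = 0.99 with θ tied to k this way. Start at k = 2, θ = 12.8: P(X<27.5) ≈ 0.633.
Too low — raise k to concentrate. Iterating converges to k ≈ 9.28.
Then θ = 12.8/(9.28−1) ≈ 1.55.

k ≈ 9.28, θ ≈ 1.55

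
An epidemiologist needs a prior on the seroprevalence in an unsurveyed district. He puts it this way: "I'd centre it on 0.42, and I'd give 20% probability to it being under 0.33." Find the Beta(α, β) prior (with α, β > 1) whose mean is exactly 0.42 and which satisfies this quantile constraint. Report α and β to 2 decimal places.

α ≈ 9.12, β ≈ 12.60

With mean 0.42 fixed, write α = 0.42s, β = 0.58s where s = α+β.
Need P(θ < 0.33) = 0.2 under Beta(0.42s, 0.58s). Normal approximation: (q−m)/√(m(1−m)/s) ≈ z_{0.2} = -0.842, so s ≈ 0.42·0.58·(-0.842)²/(0.33−0.42)² = 21.3.
At s = 21.3: P(θ<0.33) ≈ 0.202. Adjusting to match 0.2 gives s ≈ 21.72.
So α = 0.42·21.72 ≈ 9.12, β = 0.58·21.72 ≈ 12.60.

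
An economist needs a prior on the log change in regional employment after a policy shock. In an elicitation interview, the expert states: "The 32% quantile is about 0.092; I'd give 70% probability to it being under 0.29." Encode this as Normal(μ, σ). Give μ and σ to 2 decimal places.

The p-quantile of Normal(μ,σ) is μ + z_p·σ, with z_{0.32} = -0.4677 and z_{0.7} = 0.5244.
Eliminate σ: μ = (z₂·x₁ − z₁·x₂)/(z₂ − z₁) = (0.5244·0.092 − (-0.4677)·0.29)/0.9921 = 0.19.
Then σ = (x₂ − x₁)/(z₂ − z₁) = (0.29 − 0.092)/0.9921 = 0.20.

μ = 0.19, σ = 0.20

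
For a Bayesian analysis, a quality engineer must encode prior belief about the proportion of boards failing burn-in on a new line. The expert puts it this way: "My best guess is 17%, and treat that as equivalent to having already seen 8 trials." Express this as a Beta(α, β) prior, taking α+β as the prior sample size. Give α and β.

Under the effective-sample-size interpretation, Beta(α, β) has prior mean α/(α+β) and prior sample size α+β.
So α+β = 8 and α/(α+β) = 0.17, giving α = 0.17·8 = 1.36 and β = 8 − 1.36 = 6.64.

α = 1.36, β = 6.64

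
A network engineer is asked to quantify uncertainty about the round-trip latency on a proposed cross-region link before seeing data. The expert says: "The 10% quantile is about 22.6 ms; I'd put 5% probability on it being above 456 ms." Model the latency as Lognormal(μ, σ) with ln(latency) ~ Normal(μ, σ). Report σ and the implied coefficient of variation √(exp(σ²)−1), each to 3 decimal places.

If T ~ Lognormal(μ,σ) then ln T ~ Normal(μ,σ), so the p-quantile of ln T is μ + z_p·σ.
ln(22.6) = 3.118 and ln(456) = 6.122; z_{0.1} = -1.282, z_{0.95} = 1.645.
σ = (6.122 − 3.118)/(1.645 − (-1.282)) = 1.027.
μ = 3.118 − (-1.282)·1.027 = 4.434.
CV = √(exp(σ²)−1) = √(exp(1.0541)−1) = 1.367.

σ ≈ 1.027, CV ≈ 1.367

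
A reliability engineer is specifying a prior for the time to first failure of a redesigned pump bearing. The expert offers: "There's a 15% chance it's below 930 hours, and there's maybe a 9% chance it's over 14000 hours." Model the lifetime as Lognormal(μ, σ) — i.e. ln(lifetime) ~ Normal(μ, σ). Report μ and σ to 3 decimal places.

If T ~ Lognormal(μ,σ) then ln T ~ Normal(μ,σ), so the p-quantile of ln T is μ + z_p·σ.
ln(930) = 6.835 and ln(14000) = 9.547; z_{0.15} = -1.036, z_{0.91} = 1.341.
σ = (9.547 − 6.835)/(1.341 − (-1.036)) = 1.141.
μ = 6.835 − (-1.036)·1.141 = 8.017.

μ ≈ 8.017, σ ≈ 1.141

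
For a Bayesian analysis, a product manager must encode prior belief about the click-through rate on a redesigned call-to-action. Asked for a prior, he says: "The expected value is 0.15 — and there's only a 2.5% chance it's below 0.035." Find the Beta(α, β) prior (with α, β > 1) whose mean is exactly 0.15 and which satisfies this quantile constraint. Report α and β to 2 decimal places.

α ≈ 3.10, β ≈ 17.57

With mean 0.15 fixed, write α = 0.15s, β = 0.85s where s = α+β.
Need P(θ < 0.035) = 0.025 under Beta(0.15s, 0.85s). Normal approximation: (q−m)/√(m(1−m)/s) ≈ z_{0.025} = -1.96, so s ≈ 0.15·0.85·(-1.96)²/(0.035−0.15)² = 37.0.
At s = 37.0: P(θ<0.035) ≈ 0.003. Adjusting to match 0.025 gives s ≈ 20.67.
So α = 0.15·20.67 ≈ 3.10, β = 0.85·20.67 ≈ 17.57.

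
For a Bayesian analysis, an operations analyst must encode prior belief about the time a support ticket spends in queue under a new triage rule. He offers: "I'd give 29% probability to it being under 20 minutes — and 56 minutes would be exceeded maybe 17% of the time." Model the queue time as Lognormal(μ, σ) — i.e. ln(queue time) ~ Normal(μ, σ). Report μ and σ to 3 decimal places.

If T ~ Lognormal(μ,σ) then ln T ~ Normal(μ,σ), so the p-quantile of ln T is μ + z_p·σ.
ln(20) = 2.996 and ln(56) = 4.025; z_{0.29} = -0.5534, z_{0.83} = 0.9542.
σ = (4.025 − 2.996)/(0.9542 − (-0.5534)) = 0.683.
μ = 2.996 − (-0.5534)·0.683 = 3.374.

μ ≈ 3.374, σ ≈ 0.683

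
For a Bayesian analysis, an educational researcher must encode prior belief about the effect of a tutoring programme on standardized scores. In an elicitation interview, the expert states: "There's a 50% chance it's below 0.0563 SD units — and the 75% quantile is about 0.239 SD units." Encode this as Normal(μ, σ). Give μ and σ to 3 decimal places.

The p-quantile of Normal(μ,σ) is μ + z_p·σ, with z_{0.5} = 0 and z_{0.75} = 0.6745.
Eliminate σ: μ = (z₂·x₁ − z₁·x₂)/(z₂ − z₁) = (0.6745·0.0563 − (0)·0.239)/0.6745 = 0.056.
Then σ = (x₂ − x₁)/(z₂ − z₁) = (0.239 − 0.0563)/0.6745 = 0.271.

μ = 0.056, σ = 0.271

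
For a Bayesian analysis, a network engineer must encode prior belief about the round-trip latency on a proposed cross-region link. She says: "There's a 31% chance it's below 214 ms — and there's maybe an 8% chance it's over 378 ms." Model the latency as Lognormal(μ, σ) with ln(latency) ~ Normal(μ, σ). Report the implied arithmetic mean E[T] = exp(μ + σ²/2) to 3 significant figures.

If T ~ Lognormal(μ,σ) then ln T ~ Normal(μ,σ), so the p-quantile of ln T is μ + z_p·σ.
ln(214) = 5.366 and ln(378) = 5.935; z_{0.31} = -0.4959, z_{0.92} = 1.405.
σ = (5.935 − 5.366)/(1.405 − (-0.4959)) = 0.299.
μ = 5.366 − (-0.4959)·0.299 = 5.514.
E[T] = exp(μ + σ²/2) = exp(5.514 + 0.0448) = 260 ms.

E[T] ≈ 260 ms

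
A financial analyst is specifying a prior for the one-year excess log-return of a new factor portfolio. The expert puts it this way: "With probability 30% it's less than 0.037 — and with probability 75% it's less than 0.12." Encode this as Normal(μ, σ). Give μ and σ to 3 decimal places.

For Normal(μ,σ), the p-quantile is μ + z_p·σ. Here z_{0.3} = -0.5244, z_{0.75} = 0.6745.
So 0.037 = μ − 0.5244σ and 0.12 = μ + 0.6745σ.
Subtracting: σ = (0.12 − 0.037)/(0.6745 − (-0.5244)) = 0.069.
Then μ = 0.037 − (-0.5244)·0.069 = 0.073.

μ = 0.073, σ = 0.069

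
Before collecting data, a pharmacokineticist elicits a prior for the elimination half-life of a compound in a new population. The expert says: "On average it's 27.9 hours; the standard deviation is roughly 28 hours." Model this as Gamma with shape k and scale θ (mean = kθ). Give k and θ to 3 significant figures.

k ≈ 0.993, θ ≈ 28.1

For Gamma(k, scale θ): mean = kθ, variance = kθ², so CV = 1/√k.
CV = SD/mean = 28/27.9 = 1.004, hence k = 1/CV² = 0.993.
Then θ = mean/k = 27.9/0.993 = 28.1.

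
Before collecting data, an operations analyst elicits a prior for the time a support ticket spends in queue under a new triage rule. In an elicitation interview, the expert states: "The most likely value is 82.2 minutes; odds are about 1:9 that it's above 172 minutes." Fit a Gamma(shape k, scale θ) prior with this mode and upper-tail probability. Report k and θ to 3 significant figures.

k ≈ 4.52, θ ≈ 23.3

Gamma(k,θ) with k>1 has mode (k−1)θ, so θ = 82.2/(k−1).
Need P(X < 172) = 0.9 with θ tied to k this way. Start at k = 2, θ = 82.2: P(X<172) ≈ 0.618.
Too low — raise k to concentrate. Iterating converges to k ≈ 4.52.
Then θ = 82.2/(4.52−1) ≈ 23.3.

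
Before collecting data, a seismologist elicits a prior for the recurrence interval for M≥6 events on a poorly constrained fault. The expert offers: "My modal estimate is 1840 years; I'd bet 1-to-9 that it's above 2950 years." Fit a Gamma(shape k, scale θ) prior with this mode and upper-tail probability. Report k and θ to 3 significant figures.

Gamma(k,θ) with k>1 has mode (k−1)θ, so θ = 1840/(k−1).
Need P(X < 2950) = 0.9 with θ tied to k this way. Start at k = 2, θ = 1840: P(X<2950) ≈ 0.476.
Too low — raise k to concentrate. Iterating converges to k ≈ 9.43.
Then θ = 1840/(9.43−1) ≈ 218.

k ≈ 9.43, θ ≈ 218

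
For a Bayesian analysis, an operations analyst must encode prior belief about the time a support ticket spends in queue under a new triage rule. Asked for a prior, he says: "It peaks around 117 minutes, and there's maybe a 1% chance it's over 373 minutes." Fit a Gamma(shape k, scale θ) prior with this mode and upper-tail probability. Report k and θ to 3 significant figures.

Gamma(k,θ) with k>1 has mode (k−1)θ, so θ = 117/(k−1).
Need P(X < 373) = 0.99 with θ tied to k this way. Start at k = 2, θ = 117: P(X<373) ≈ 0.827.
Too low — raise k to concentrate. Iterating converges to k ≈ 4.3.
Then θ = 117/(4.3−1) ≈ 35.5.

k ≈ 4.3, θ ≈ 35.5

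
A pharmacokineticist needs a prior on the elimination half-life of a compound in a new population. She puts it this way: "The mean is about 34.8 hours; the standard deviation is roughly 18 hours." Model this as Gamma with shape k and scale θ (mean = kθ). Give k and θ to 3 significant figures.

For Gamma(k, scale θ): mean = kθ, variance = kθ², so CV = 1/√k.
CV = SD/mean = 18/34.8 = 0.5172, hence k = 1/CV² = 3.74.
Then θ = mean/k = 34.8/3.74 = 9.31.

k ≈ 3.74, θ ≈ 9.31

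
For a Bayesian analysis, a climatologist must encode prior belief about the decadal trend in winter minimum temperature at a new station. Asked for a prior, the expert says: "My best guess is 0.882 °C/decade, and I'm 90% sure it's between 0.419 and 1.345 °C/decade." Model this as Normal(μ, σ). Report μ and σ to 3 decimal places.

A symmetric 90% interval runs μ ± z·σ with z = 1.645.
Half-width = 0.463, so σ = 0.463/1.645 = 0.281.
μ is the stated best guess, 0.882.

μ = 0.882, σ = 0.281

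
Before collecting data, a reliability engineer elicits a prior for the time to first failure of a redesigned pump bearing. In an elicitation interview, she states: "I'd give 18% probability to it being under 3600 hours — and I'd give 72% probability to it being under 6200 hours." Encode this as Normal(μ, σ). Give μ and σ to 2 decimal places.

For Normal(μ,σ), the p-quantile is μ + z_p·σ. Here z_{0.18} = -0.9154, z_{0.72} = 0.5828.
So 3600 = μ − 0.9154σ and 6200 = μ + 0.5828σ.
Subtracting: σ = (6200 − 3600)/(0.5828 − (-0.9154)) = 1735.41.
Then μ = 3600 − (-0.9154)·1735.41 = 5188.53.

μ = 5188.53, σ = 1735.41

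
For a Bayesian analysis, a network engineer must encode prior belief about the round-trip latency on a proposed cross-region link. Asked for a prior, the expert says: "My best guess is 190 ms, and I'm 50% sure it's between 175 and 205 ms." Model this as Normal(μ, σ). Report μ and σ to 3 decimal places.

μ = 190.000, σ = 22.239

A symmetric 50% interval runs μ ± z·σ with z = 0.6745.
Half-width = 15, so σ = 15/0.6745 = 22.239.
μ is the stated best guess, 190.000.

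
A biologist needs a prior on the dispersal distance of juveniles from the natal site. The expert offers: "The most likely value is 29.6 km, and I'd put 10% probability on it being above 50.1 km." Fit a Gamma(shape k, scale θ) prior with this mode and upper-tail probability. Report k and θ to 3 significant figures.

k ≈ 7.83, θ ≈ 4.33

Gamma(k,θ) with k>1 has mode (k−1)θ, so θ = 29.6/(k−1).
Need P(X < 50.1) = 0.9 with θ tied to k this way. Start at k = 2, θ = 29.6: P(X<50.1) ≈ 0.504.
Too low — raise k to concentrate. Iterating converges to k ≈ 7.83.
Then θ = 29.6/(7.83−1) ≈ 4.33.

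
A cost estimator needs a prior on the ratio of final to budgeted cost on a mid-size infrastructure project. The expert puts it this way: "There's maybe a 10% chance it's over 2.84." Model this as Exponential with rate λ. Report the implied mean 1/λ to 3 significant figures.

mean ≈ 1.23

P(T > 2.84) = e^(−λ·2.84) = 0.1, so λ = −ln(0.1)/2.84 = 0.811.
Mean = 1/λ = 1.23.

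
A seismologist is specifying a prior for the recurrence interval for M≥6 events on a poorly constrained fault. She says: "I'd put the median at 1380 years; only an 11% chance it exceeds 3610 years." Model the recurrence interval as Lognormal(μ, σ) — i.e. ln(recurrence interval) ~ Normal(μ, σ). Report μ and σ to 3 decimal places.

μ ≈ 7.230, σ ≈ 0.784

If T ~ Lognormal(μ,σ) then ln T ~ Normal(μ,σ), so the p-quantile of ln T is μ + z_p·σ.
ln(1380) = 7.23 and ln(3610) = 8.191; z_{0.5} = 0, z_{0.89} = 1.227.
σ = (8.191 − 7.23)/(1.227 − (0)) = 0.784.
μ = 7.23 − (0)·0.784 = 7.230.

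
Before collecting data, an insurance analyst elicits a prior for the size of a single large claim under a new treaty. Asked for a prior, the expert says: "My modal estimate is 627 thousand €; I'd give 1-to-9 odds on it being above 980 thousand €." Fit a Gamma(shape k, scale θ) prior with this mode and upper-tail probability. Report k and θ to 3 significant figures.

Gamma(k,θ) with k>1 has mode (k−1)θ, so θ = 627/(k−1).
Need P(X < 980) = 0.9 with θ tied to k this way. Start at k = 2, θ = 627: P(X<980) ≈ 0.463.
Too low — raise k to concentrate. Iterating converges to k ≈ 10.4.
Then θ = 627/(10.4−1) ≈ 66.8.

k ≈ 10.4, θ ≈ 66.8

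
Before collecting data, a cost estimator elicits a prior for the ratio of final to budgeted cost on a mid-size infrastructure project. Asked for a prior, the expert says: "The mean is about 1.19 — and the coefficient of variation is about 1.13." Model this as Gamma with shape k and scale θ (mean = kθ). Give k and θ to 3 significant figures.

k ≈ 0.783, θ ≈ 1.52

For Gamma(k, scale θ): mean = kθ, variance = kθ², so CV = 1/√k.
CV = 1.13, hence k = 1/CV² = 0.783.
Then θ = mean/k = 1.19/0.783 = 1.52.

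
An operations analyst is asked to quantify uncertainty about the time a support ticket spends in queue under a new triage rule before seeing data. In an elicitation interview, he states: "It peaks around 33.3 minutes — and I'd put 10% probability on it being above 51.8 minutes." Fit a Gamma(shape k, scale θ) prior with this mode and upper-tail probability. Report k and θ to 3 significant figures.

k ≈ 10.6, θ ≈ 3.47

Gamma(k,θ) with k>1 has mode (k−1)θ, so θ = 33.3/(k−1).
Need P(X < 51.8) = 0.9 with θ tied to k this way. Start at k = 2, θ = 33.3: P(X<51.8) ≈ 0.461.
Too low — raise k to concentrate. Iterating converges to k ≈ 10.6.
Then θ = 33.3/(10.6−1) ≈ 3.47.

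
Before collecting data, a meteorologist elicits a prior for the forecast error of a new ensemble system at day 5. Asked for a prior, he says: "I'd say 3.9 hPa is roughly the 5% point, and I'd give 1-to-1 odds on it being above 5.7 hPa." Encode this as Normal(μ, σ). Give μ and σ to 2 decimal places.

μ = 5.70, σ = 1.09

The p-quantile of Normal(μ,σ) is μ + z_p·σ, with z_{0.05} = -1.645 and z_{0.5} = 0.
Eliminate σ: μ = (z₂·x₁ − z₁·x₂)/(z₂ − z₁) = (0·3.9 − (-1.645)·5.7)/1.645 = 5.70.
Then σ = (x₂ − x₁)/(z₂ − z₁) = (5.7 − 3.9)/1.645 = 1.09.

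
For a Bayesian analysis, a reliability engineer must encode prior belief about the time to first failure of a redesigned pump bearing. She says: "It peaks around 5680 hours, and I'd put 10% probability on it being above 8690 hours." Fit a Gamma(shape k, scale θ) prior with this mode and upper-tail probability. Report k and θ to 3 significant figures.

k ≈ 11.3, θ ≈ 550

Gamma(k,θ) with k>1 has mode (k−1)θ, so θ = 5680/(k−1).
Need P(X < 8690) = 0.9 with θ tied to k this way. Start at k = 2, θ = 5680: P(X<8690) ≈ 0.452.
Too low — raise k to concentrate. Iterating converges to k ≈ 11.3.
Then θ = 5680/(11.3−1) ≈ 550.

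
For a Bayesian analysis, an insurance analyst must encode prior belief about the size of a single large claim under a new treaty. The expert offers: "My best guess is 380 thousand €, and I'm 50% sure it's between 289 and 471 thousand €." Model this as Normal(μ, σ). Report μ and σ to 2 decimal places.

A symmetric 50% interval runs μ ± z·σ with z = 0.6745.
Half-width = 91, so σ = 91/0.6745 = 134.92.
μ is the stated best guess, 380.00.

μ = 380.00, σ = 134.92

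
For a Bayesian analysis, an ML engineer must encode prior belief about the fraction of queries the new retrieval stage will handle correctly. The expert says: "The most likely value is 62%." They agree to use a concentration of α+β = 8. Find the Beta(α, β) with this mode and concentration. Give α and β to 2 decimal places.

For α,β > 1 the Beta mode is (α−1)/(α+β−2). With α+β = 8, the mode is (α−1)/6.
Set (α−1)/6 = 0.62 → α = 1 + 0.62·6 = 4.72.
β = 8 − α = 3.28.

α = 4.72, β = 3.28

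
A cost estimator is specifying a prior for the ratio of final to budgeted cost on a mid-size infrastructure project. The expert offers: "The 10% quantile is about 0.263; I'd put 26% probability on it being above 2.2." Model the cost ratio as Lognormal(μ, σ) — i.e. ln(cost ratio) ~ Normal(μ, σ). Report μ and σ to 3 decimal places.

μ ≈ 0.079, σ ≈ 1.103

If T ~ Lognormal(μ,σ) then ln T ~ Normal(μ,σ), so the p-quantile of ln T is μ + z_p·σ.
ln(0.263) = -1.336 and ln(2.2) = 0.7885; z_{0.1} = -1.282, z_{0.74} = 0.6433.
σ = (0.7885 − -1.336)/(0.6433 − (-1.282)) = 1.103.
μ = -1.336 − (-1.282)·1.103 = 0.079.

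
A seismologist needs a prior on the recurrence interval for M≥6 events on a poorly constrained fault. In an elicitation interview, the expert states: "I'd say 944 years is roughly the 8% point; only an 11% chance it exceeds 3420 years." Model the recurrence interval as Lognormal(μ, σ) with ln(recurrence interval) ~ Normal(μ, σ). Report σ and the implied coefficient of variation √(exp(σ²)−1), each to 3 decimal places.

σ ≈ 0.489, CV ≈ 0.520

If T ~ Lognormal(μ,σ) then ln T ~ Normal(μ,σ), so the p-quantile of ln T is μ + z_p·σ.
ln(944) = 6.85 and ln(3420) = 8.137; z_{0.08} = -1.405, z_{0.89} = 1.227.
σ = (8.137 − 6.85)/(1.227 − (-1.405)) = 0.489.
μ = 6.85 − (-1.405)·0.489 = 7.537.
CV = √(exp(σ²)−1) = √(exp(0.2393)−1) = 0.520.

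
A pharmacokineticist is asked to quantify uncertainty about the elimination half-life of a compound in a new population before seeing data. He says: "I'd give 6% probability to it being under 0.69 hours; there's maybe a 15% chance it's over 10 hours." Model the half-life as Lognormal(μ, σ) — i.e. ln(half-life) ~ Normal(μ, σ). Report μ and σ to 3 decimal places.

If T ~ Lognormal(μ,σ) then ln T ~ Normal(μ,σ), so the p-quantile of ln T is μ + z_p·σ.
ln(0.69) = -0.3711 and ln(10) = 2.303; z_{0.06} = -1.555, z_{0.85} = 1.036.
σ = (2.303 − -0.3711)/(1.036 − (-1.555)) = 1.032.
μ = -0.3711 − (-1.555)·1.032 = 1.233.

μ ≈ 1.233, σ ≈ 1.032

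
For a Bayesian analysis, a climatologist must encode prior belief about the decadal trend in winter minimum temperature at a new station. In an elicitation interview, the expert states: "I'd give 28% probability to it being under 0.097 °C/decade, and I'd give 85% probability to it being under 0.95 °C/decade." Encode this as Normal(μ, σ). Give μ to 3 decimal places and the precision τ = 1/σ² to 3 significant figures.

The p-quantile of Normal(μ,σ) is μ + z_p·σ, with z_{0.28} = -0.5828 and z_{0.85} = 1.036.
Eliminate σ: μ = (z₂·x₁ − z₁·x₂)/(z₂ − z₁) = (1.036·0.097 − (-0.5828)·0.95)/1.619 = 0.404.
Then σ = (x₂ − x₁)/(z₂ − z₁) = (0.95 − 0.097)/1.619 = 0.527.
Precision τ = 1/σ² = 1/0.5268² = 3.6.

μ = 0.404, τ = 3.6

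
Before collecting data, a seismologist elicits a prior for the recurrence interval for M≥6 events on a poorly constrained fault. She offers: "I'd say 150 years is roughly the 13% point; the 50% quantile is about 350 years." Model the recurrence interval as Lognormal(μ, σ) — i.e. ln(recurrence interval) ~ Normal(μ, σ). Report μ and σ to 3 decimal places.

μ ≈ 5.858, σ ≈ 0.752

If T ~ Lognormal(μ,σ) then ln T ~ Normal(μ,σ), so the p-quantile of ln T is μ + z_p·σ.
ln(150) = 5.011 and ln(350) = 5.858; z_{0.13} = -1.126, z_{0.5} = 0.
σ = (5.858 − 5.011)/(0 − (-1.126)) = 0.752.
μ = 5.011 − (-1.126)·0.752 = 5.858.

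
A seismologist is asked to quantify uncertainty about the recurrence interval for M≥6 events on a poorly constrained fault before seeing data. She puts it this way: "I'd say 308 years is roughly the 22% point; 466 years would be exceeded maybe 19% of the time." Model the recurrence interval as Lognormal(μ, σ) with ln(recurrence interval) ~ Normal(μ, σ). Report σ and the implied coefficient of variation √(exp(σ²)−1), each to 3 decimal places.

σ ≈ 0.251, CV ≈ 0.255

If T ~ Lognormal(μ,σ) then ln T ~ Normal(μ,σ), so the p-quantile of ln T is μ + z_p·σ.
ln(308) = 5.73 and ln(466) = 6.144; z_{0.22} = -0.7722, z_{0.81} = 0.8779.
σ = (6.144 − 5.73)/(0.8779 − (-0.7722)) = 0.251.
μ = 5.73 − (-0.7722)·0.251 = 5.924.
CV = √(exp(σ²)−1) = √(exp(0.0630)−1) = 0.255.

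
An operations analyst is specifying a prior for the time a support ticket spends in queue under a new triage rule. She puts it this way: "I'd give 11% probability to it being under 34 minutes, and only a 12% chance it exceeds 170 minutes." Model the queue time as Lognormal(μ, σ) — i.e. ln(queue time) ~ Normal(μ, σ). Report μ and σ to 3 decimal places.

μ ≈ 4.348, σ ≈ 0.670

If T ~ Lognormal(μ,σ) then ln T ~ Normal(μ,σ), so the p-quantile of ln T is μ + z_p·σ.
ln(34) = 3.526 and ln(170) = 5.136; z_{0.11} = -1.227, z_{0.88} = 1.175.
σ = (5.136 − 3.526)/(1.175 − (-1.227)) = 0.670.
μ = 3.526 − (-1.227)·0.670 = 4.348.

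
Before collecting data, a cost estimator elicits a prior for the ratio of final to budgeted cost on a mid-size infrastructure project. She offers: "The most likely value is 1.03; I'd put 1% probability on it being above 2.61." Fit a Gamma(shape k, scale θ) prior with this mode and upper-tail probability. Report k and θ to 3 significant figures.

k ≈ 6.41, θ ≈ 0.19

Gamma(k,θ) with k>1 has mode (k−1)θ, so θ = 1.03/(k−1).
Need P(X < 2.61) = 0.99 with θ tied to k this way. Start at k = 2, θ = 1.03: P(X<2.61) ≈ 0.720.
Too low — raise k to concentrate. Iterating converges to k ≈ 6.41.
Then θ = 1.03/(6.41−1) ≈ 0.19.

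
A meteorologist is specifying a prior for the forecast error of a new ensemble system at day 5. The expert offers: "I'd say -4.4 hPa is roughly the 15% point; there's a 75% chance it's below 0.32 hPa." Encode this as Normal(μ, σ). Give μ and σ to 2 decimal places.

μ = -1.54, σ = 2.76

For Normal(μ,σ), the p-quantile is μ + z_p·σ. Here z_{0.15} = -1.036, z_{0.75} = 0.6745.
So -4.4 = μ − 1.036σ and 0.32 = μ + 0.6745σ.
Subtracting: σ = (0.32 − -4.4)/(0.6745 − (-1.036)) = 2.76.
Then μ = -4.4 − (-1.036)·2.76 = -1.54.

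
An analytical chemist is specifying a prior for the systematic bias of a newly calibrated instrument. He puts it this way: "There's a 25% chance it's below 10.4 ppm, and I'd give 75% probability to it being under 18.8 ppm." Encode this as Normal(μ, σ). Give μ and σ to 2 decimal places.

For Normal(μ,σ), the p-quantile is μ + z_p·σ. Here z_{0.25} = -0.6745, z_{0.75} = 0.6745.
So 10.4 = μ − 0.6745σ and 18.8 = μ + 0.6745σ.
Subtracting: σ = (18.8 − 10.4)/(0.6745 − (-0.6745)) = 6.23.
Then μ = 10.4 − (-0.6745)·6.23 = 14.60.

μ = 14.60, σ = 6.23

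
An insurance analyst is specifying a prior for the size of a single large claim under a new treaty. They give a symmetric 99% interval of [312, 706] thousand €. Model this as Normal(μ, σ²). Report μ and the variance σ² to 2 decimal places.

μ = 509.00, σ² = 5849.22

A symmetric 99% interval runs μ ± z·σ with z = 2.576.
Half-width = 197, so σ = 197/2.576 = 76.480 and σ² = 5849.22.
μ is the interval midpoint, 509.00.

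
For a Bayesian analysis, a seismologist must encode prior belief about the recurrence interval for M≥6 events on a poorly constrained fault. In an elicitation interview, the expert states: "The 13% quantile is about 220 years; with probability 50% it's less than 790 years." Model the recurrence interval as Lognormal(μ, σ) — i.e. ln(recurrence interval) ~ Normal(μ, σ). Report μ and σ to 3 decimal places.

If T ~ Lognormal(μ,σ) then ln T ~ Normal(μ,σ), so the p-quantile of ln T is μ + z_p·σ.
ln(220) = 5.394 and ln(790) = 6.672; z_{0.13} = -1.126, z_{0.5} = 0.
σ = (6.672 − 5.394)/(0 − (-1.126)) = 1.135.
μ = 5.394 − (-1.126)·1.135 = 6.672.

μ ≈ 6.672, σ ≈ 1.135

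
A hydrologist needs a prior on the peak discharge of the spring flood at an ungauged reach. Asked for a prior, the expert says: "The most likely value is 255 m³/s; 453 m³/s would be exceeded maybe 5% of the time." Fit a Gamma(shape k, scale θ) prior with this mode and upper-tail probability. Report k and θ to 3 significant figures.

Gamma(k,θ) with k>1 has mode (k−1)θ, so θ = 255/(k−1).
Need P(X < 453) = 0.95 with θ tied to k this way. Start at k = 2, θ = 255: P(X<453) ≈ 0.530.
Too low — raise k to concentrate. Iterating converges to k ≈ 9.44.
Then θ = 255/(9.44−1) ≈ 30.2.

k ≈ 9.44, θ ≈ 30.2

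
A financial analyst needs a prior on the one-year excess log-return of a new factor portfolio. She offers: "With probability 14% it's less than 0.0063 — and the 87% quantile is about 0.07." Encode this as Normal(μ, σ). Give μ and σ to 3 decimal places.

The p-quantile of Normal(μ,σ) is μ + z_p·σ, with z_{0.14} = -1.08 and z_{0.87} = 1.126.
Eliminate σ: μ = (z₂·x₁ − z₁·x₂)/(z₂ − z₁) = (1.126·0.0063 − (-1.08)·0.07)/2.207 = 0.037.
Then σ = (x₂ − x₁)/(z₂ − z₁) = (0.07 − 0.0063)/2.207 = 0.029.

μ = 0.037, σ = 0.029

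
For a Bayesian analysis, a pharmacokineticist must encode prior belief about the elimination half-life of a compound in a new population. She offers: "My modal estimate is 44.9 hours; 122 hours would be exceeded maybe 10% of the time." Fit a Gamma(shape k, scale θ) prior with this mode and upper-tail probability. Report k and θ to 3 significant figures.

k ≈ 2.92, θ ≈ 23.4

Gamma(k,θ) with k>1 has mode (k−1)θ, so θ = 44.9/(k−1).
Need P(X < 122) = 0.9 with θ tied to k this way. Start at k = 2, θ = 44.9: P(X<122) ≈ 0.754.
Too low — raise k to concentrate. Iterating converges to k ≈ 2.92.
Then θ = 44.9/(2.92−1) ≈ 23.4.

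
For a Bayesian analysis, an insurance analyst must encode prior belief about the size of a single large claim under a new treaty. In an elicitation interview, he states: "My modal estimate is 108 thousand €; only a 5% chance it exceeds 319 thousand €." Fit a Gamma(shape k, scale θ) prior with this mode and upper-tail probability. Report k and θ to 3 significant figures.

Gamma(k,θ) with k>1 has mode (k−1)θ, so θ = 108/(k−1).
Need P(X < 319) = 0.95 with θ tied to k this way. Start at k = 2, θ = 108: P(X<319) ≈ 0.794.
Too low — raise k to concentrate. Iterating converges to k ≈ 3.26.
Then θ = 108/(3.26−1) ≈ 47.7.

k ≈ 3.26, θ ≈ 47.7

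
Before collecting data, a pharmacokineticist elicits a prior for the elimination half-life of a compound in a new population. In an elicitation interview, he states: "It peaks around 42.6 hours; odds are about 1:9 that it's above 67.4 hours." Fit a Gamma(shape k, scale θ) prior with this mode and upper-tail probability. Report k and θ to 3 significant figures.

Gamma(k,θ) with k>1 has mode (k−1)θ, so θ = 42.6/(k−1).
Need P(X < 67.4) = 0.9 with θ tied to k this way. Start at k = 2, θ = 42.6: P(X<67.4) ≈ 0.469.
Too low — raise k to concentrate. Iterating converges to k ≈ 9.91.
Then θ = 42.6/(9.91−1) ≈ 4.78.

k ≈ 9.91, θ ≈ 4.78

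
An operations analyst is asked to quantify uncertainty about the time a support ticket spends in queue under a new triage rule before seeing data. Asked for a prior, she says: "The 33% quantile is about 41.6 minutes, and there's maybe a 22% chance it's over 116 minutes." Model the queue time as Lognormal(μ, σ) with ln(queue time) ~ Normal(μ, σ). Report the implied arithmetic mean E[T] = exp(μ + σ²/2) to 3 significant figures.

If T ~ Lognormal(μ,σ) then ln T ~ Normal(μ,σ), so the p-quantile of ln T is μ + z_p·σ.
ln(41.6) = 3.728 and ln(116) = 4.754; z_{0.33} = -0.4399, z_{0.78} = 0.7722.
σ = (4.754 − 3.728)/(0.7722 − (-0.4399)) = 0.846.
μ = 3.728 − (-0.4399)·0.846 = 4.100.
E[T] = exp(μ + σ²/2) = exp(4.100 + 0.3579) = 86.3 minutes.

E[T] ≈ 86.3 minutes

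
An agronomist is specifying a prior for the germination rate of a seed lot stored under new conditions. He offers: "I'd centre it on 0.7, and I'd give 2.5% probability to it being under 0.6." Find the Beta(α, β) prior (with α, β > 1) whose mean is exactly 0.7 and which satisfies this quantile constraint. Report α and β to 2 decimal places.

With mean 0.7 fixed, write α = 0.7s, β = 0.3s where s = α+β.
Need P(θ < 0.6) = 0.025 under Beta(0.7s, 0.3s). Normal approximation: (q−m)/√(m(1−m)/s) ≈ z_{0.025} = -1.96, so s ≈ 0.7·0.3·(-1.96)²/(0.6−0.7)² = 80.7.
At s = 80.7: P(θ<0.6) ≈ 0.029. Adjusting to match 0.025 gives s ≈ 86.64.
So α = 0.7·86.64 ≈ 60.65, β = 0.3·86.64 ≈ 25.99.

α ≈ 60.65, β ≈ 25.99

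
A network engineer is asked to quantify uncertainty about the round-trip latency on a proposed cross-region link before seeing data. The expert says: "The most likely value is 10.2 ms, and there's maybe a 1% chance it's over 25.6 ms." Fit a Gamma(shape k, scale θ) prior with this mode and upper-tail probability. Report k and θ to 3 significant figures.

k ≈ 6.54, θ ≈ 1.84

Gamma(k,θ) with k>1 has mode (k−1)θ, so θ = 10.2/(k−1).
Need P(X < 25.6) = 0.99 with θ tied to k this way. Start at k = 2, θ = 10.2: P(X<25.6) ≈ 0.715.
Too low — raise k to concentrate. Iterating converges to k ≈ 6.54.
Then θ = 10.2/(6.54−1) ≈ 1.84.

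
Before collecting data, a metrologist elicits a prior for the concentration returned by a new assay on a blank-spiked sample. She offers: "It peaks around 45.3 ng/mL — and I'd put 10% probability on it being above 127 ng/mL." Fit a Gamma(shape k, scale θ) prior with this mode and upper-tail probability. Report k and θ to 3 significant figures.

k ≈ 2.8, θ ≈ 25.2

Gamma(k,θ) with k>1 has mode (k−1)θ, so θ = 45.3/(k−1).
Need P(X < 127) = 0.9 with θ tied to k this way. Start at k = 2, θ = 45.3: P(X<127) ≈ 0.770.
Too low — raise k to concentrate. Iterating converges to k ≈ 2.8.
Then θ = 45.3/(2.8−1) ≈ 25.2.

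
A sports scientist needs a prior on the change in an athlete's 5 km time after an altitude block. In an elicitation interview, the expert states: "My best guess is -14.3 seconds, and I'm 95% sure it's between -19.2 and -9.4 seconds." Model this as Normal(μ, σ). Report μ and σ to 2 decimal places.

μ = -14.30, σ = 2.50

A symmetric 95% interval runs μ ± z·σ with z = 1.96.
Half-width = 4.9, so σ = 4.9/1.96 = 2.50.
μ is the stated best guess, -14.30.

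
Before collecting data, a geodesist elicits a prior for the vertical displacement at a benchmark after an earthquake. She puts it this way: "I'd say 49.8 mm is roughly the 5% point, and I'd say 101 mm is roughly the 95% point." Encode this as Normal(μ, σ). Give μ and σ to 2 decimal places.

For Normal(μ,σ), the p-quantile is μ + z_p·σ. Here z_{0.05} = -1.645, z_{0.95} = 1.645.
So 49.8 = μ − 1.645σ and 101 = μ + 1.645σ.
Subtracting: σ = (101 − 49.8)/(1.645 − (-1.645)) = 15.56.
Then μ = 49.8 − (-1.645)·15.56 = 75.40.

μ = 75.40, σ = 15.56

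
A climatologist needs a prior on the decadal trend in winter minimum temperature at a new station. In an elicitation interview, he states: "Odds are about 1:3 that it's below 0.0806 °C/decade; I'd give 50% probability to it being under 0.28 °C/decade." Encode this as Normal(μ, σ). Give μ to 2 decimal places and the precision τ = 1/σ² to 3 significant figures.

For Normal(μ,σ), the p-quantile is μ + z_p·σ. Here z_{0.25} = -0.6745, z_{0.5} = 0.
So 0.0806 = μ − 0.6745σ and 0.28 = μ + 0σ.
Subtracting: σ = (0.28 − 0.0806)/(0 − (-0.6745)) = 0.30.
Then μ = 0.0806 − (-0.6745)·0.30 = 0.28.
Precision τ = 1/σ² = 1/0.2956² = 11.4.

μ = 0.28, τ = 11.4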